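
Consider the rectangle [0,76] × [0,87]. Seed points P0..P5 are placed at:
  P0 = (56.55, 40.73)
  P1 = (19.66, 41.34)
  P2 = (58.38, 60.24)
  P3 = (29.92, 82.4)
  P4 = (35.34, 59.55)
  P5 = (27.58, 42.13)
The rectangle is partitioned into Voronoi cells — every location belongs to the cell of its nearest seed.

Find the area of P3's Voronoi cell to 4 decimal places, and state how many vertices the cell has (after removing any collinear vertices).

1. box [0,76]×[0,87]: [(0, 0) (76, 0) (76, 87) (0, 87)]
2. ⊥bis P3·P0 via (43.235,61.565): [(0, 33.9349) (76, 82.5041) (76, 87) (0, 87)]  |A|=2187.3199
3. ⊥bis P3·P1 via (24.79,61.87): [(0, 68.0645) (38.3933, 58.4708) (76, 82.5041) (76, 87) (0, 87)]  |A|=1532.1453
4. ⊥bis P3·P2 via (44.15,71.32): [(0, 68.0645) (34.8371, 59.3595) (56.359, 87) (0, 87)]  |A|=1108.7262
5. ⊥bis P3·P4 via (32.63,70.975): [(0, 68.0645) (9.9148, 65.587) (46.4301, 74.2484) (56.359, 87) (0, 87)]  |A|=887.0953
6. ⊥bis P3·P5 via (28.75,62.265): [(0, 68.0645) (9.9148, 65.587) (46.4301, 74.2484) (56.359, 87) (0, 87)]  |A|=887.0953
7. canonical 5-gon: [(0, 68.0645) (9.9148, 65.587) (46.4301, 74.2484) (56.359, 87) (0, 87)]
8. shoelace: 887.0953

Area of P3's cell: 887.0953 (5 vertices)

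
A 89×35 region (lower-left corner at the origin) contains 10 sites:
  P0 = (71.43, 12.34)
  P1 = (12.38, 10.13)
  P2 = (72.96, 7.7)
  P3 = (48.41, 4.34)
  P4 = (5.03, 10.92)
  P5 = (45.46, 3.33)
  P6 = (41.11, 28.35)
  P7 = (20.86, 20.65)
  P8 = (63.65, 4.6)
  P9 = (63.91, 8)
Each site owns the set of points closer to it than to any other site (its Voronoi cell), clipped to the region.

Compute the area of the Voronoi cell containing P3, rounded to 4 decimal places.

1. box [0,89]×[0,35]: [(0, 0) (89, 0) (89, 35) (0, 35)]
2. ⊥bis P3·P0 via (59.92,8.34): [(0, 0) (62.8183, 0) (50.655, 35) (0, 35)]  |A|=1985.7838
3. ⊥bis P3·P1 via (30.395,7.235): [(29.2323, 0) (62.8183, 0) (50.655, 35) (34.8568, 35)]  |A|=864.2236
4. ⊥bis P3·P2 via (60.685,6.02): [(29.2323, 0) (61.5089, 0) (60.6582, 6.2158) (50.655, 35) (34.8568, 35)]  |A|=860.154
5. ⊥bis P3·P4 via (26.72,7.63): [(29.2323, 0) (61.5089, 0) (60.6582, 6.2158) (50.655, 35) (34.8568, 35)]  |A|=860.154
6. ⊥bis P3·P5 via (46.935,3.835): [(48.248, 0) (61.5089, 0) (60.6582, 6.2158) (50.655, 35) (36.2649, 35)]  |A|=502.7376
7. ⊥bis P3·P6 via (44.76,16.345): [(42.8507, 15.7645) (48.248, 0) (61.5089, 0) (60.6582, 6.2158) (55.9552, 19.7488)]  |A|=253.8489
8. ⊥bis P3·P7 via (34.635,12.495): [(42.8507, 15.7645) (48.248, 0) (61.5089, 0) (60.6582, 6.2158) (55.9552, 19.7488)]  |A|=253.8489
9. ⊥bis P3·P8 via (56.03,4.47): [(55.7703, 19.6926) (42.8507, 15.7645) (48.248, 0) (56.1063, 0)]  |A|=189.8109
10. ⊥bis P3·P9 via (56.16,6.17): [(55.9886, 6.8958) (53.1547, 18.8973) (42.8507, 15.7645) (48.248, 0) (56.1063, 0)]  |A|=172.9886
11. canonical 5-gon: [(55.9886, 6.8958) (53.1547, 18.8973) (42.8507, 15.7645) (48.248, 0) (56.1063, 0)]
12. shoelace: 172.9886

Area of P3's cell: 172.9886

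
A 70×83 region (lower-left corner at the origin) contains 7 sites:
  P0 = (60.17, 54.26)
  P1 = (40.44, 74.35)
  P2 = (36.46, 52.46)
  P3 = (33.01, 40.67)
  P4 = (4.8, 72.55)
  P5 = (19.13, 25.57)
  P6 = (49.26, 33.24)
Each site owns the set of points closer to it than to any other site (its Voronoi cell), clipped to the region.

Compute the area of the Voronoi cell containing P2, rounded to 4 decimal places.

1. box [0,70]×[0,83]: [(0, 0) (70, 0) (70, 83) (0, 83)]
2. ⊥bis P2·P0 via (48.315,53.36): [(0, 0) (52.3659, 0) (46.0648, 83) (0, 83)]  |A|=4084.8765
3. ⊥bis P2·P1 via (38.45,63.405): [(0, 70.3959) (0, 0) (52.3659, 0) (47.6798, 61.7269)]  |A|=3294.4244
4. ⊥bis P2·P3 via (34.735,46.565): [(0, 70.3959) (0, 56.7292) (49.1511, 42.3465) (47.6798, 61.7269)]  |A|=791.5146
5. ⊥bis P2·P4 via (20.63,62.505): [(22.9853, 66.2168) (14.3081, 52.5423) (49.1511, 42.3465) (47.6798, 61.7269)]  |A|=518.4547
6. ⊥bis P2·P5 via (27.795,39.015): [(22.9853, 66.2168) (14.3081, 52.5423) (49.1511, 42.3465) (47.6798, 61.7269)]  |A|=518.4547
7. ⊥bis P2·P6 via (42.86,42.85): [(22.9853, 66.2168) (14.3081, 52.5423) (44.2552, 43.7792) (48.812, 46.8138) (47.6798, 61.7269)]  |A|=507.762
8. canonical 5-gon: [(22.9853, 66.2168) (14.3081, 52.5423) (44.2552, 43.7792) (48.812, 46.8138) (47.6798, 61.7269)]
9. shoelace: 507.762

Area of P2's cell: 507.7620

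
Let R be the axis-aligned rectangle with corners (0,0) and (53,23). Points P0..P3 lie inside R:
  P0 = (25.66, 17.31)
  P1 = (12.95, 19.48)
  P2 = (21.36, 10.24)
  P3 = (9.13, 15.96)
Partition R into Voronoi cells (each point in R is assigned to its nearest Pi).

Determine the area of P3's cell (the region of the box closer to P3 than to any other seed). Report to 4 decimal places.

1. box [0,53]×[0,23]: [(0, 0) (53, 0) (53, 23) (0, 23)]
2. ⊥bis P3·P0 via (17.395,16.635): [(0, 0) (18.7536, 0) (16.8752, 23) (0, 23)]  |A|=409.7306
3. ⊥bis P3·P1 via (11.04,17.72): [(0, 0) (18.7536, 0) (17.9158, 10.2582) (6.1747, 23) (0, 23)]  |A|=341.5587
4. ⊥bis P3·P2 via (15.245,13.1): [(0, 0) (9.1181, 0) (15.2626, 13.1376) (6.1747, 23) (0, 23)]  |A|=265.8629
5. canonical 5-gon: [(0, 0) (9.1181, 0) (15.2626, 13.1376) (6.1747, 23) (0, 23)]
6. shoelace: 265.8629

Area of P3's cell: 265.8629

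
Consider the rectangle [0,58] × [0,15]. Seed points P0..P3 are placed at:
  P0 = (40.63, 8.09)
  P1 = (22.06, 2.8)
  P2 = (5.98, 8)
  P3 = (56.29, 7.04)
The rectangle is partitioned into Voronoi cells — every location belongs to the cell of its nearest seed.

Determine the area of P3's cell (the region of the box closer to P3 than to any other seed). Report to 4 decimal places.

1. box [0,58]×[0,15]: [(0, 0) (58, 0) (58, 15) (0, 15)]
2. ⊥bis P3·P0 via (48.46,7.565): [(47.9528, 0) (58, 0) (58, 15) (48.9585, 15)]  |A|=143.1654
3. ⊥bis P3·P1 via (39.175,4.92): [(47.9528, 0) (58, 0) (58, 15) (48.9585, 15)]  |A|=143.1654
4. ⊥bis P3·P2 via (31.135,7.52): [(47.9528, 0) (58, 0) (58, 15) (48.9585, 15)]  |A|=143.1654
5. canonical 4-gon: [(47.9528, 0) (58, 0) (58, 15) (48.9585, 15)]
6. shoelace: 143.1654

Area of P3's cell: 143.1654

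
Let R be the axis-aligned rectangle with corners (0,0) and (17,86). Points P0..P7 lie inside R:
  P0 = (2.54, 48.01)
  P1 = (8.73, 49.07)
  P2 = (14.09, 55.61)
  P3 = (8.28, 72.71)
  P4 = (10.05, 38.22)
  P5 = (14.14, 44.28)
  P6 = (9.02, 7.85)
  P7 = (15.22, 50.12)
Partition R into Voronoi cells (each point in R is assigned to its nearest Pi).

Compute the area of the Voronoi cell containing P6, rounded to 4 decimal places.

Area of P6's cell: 392.1917

1. box [0,17]×[0,86]: [(0, 0) (17, 0) (17, 86) (0, 86)]
2. ⊥bis P6·P0 via (5.78,27.93): [(0, 26.9974) (0, 0) (17, 0) (17, 29.7404)]  |A|=482.271
3. ⊥bis P6·P1 via (8.875,28.46): [(9.0733, 28.4614) (0, 26.9974) (0, 0) (17, 0) (17, 28.5172)]  |A|=477.4229
4. ⊥bis P6·P2 via (11.555,31.73): [(9.0733, 28.4614) (0, 26.9974) (0, 0) (17, 0) (17, 28.5172)]  |A|=477.4229
5. ⊥bis P6·P3 via (8.65,40.28): [(9.0733, 28.4614) (0, 26.9974) (0, 0) (17, 0) (17, 28.5172)]  |A|=477.4229
6. ⊥bis P6·P4 via (9.535,23.035): [(0, 23.3584) (0, 0) (17, 0) (17, 22.7818)]  |A|=392.1917
7. ⊥bis P6·P5 via (11.58,26.065): [(0, 23.3584) (0, 0) (17, 0) (17, 22.7818)]  |A|=392.1917
8. ⊥bis P6·P7 via (12.12,28.985): [(0, 23.3584) (0, 0) (17, 0) (17, 22.7818)]  |A|=392.1917
9. canonical 4-gon: [(0, 23.3584) (0, 0) (17, 0) (17, 22.7818)]
10. shoelace: 392.1917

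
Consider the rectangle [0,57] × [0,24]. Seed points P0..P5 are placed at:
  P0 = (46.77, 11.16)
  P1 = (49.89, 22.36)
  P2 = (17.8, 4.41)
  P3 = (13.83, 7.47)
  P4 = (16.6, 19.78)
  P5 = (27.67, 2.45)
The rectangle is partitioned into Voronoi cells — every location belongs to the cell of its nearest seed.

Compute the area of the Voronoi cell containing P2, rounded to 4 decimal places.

Area of P2's cell: 90.6008

1. box [0,57]×[0,24]: [(0, 0) (57, 0) (57, 24) (0, 24)]
2. ⊥bis P2·P0 via (32.285,7.785): [(0, 0) (34.0989, 0) (28.5069, 24) (0, 24)]  |A|=751.2698
3. ⊥bis P2·P1 via (33.845,13.385): [(0, 0) (34.0989, 0) (28.935, 22.1629) (27.9073, 24) (0, 24)]  |A|=750.719
4. ⊥bis P2·P3 via (15.815,5.94): [(11.2366, 0) (34.0989, 0) (28.935, 22.1629) (28.6761, 22.6257)]  |A|=260.3127
5. ⊥bis P2·P4 via (17.2,12.095): [(20.7742, 12.3741) (11.2366, 0) (34.0989, 0) (31.0292, 13.1747)]  |A|=210.2318
6. ⊥bis P2·P5 via (22.735,3.43): [(24.57, 12.6704) (20.7742, 12.3741) (11.2366, 0) (22.0539, 0)]  |A|=90.6008
7. canonical 4-gon: [(24.57, 12.6704) (20.7742, 12.3741) (11.2366, 0) (22.0539, 0)]
8. shoelace: 90.6008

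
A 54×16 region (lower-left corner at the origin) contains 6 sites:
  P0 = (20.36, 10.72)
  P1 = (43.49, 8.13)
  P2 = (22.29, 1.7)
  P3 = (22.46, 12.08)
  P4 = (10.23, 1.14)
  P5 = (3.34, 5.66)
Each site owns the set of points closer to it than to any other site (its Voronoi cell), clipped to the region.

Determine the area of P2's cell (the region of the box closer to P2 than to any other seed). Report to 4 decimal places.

1. box [0,54]×[0,16]: [(0, 0) (54, 0) (54, 16) (0, 16)]
2. ⊥bis P2·P0 via (21.325,6.21): [(0, 1.6471) (0, 0) (54, 0) (54, 13.2014)]  |A|=400.9108
3. ⊥bis P2·P1 via (32.89,4.915): [(31.8164, 8.4548) (0, 1.6471) (0, 0) (34.3807, 0)]  |A|=171.5441
4. ⊥bis P2·P3 via (22.375,6.89): [(32.3405, 6.7268) (24.3517, 6.8576) (0, 1.6471) (0, 0) (34.3807, 0)]  |A|=164.676
5. ⊥bis P2·P4 via (16.26,1.42): [(32.3405, 6.7268) (24.3517, 6.8576) (16.0896, 5.0898) (16.3259, 0) (34.3807, 0)]  |A|=109.8775
6. ⊥bis P2·P5 via (12.815,3.68): [(32.3405, 6.7268) (24.3517, 6.8576) (16.0896, 5.0898) (16.3259, 0) (34.3807, 0)]  |A|=109.8775
7. canonical 5-gon: [(32.3405, 6.7268) (24.3517, 6.8576) (16.0896, 5.0898) (16.3259, 0) (34.3807, 0)]
8. shoelace: 109.8775

Area of P2's cell: 109.8775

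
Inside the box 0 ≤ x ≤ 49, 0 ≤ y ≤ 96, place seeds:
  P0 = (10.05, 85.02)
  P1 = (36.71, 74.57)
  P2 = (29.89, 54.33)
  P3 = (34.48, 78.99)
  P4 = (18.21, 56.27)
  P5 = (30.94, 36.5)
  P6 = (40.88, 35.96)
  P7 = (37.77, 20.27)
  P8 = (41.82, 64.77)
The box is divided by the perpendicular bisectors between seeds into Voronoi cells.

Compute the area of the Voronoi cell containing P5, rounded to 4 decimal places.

1. box [0,49]×[0,96]: [(0, 0) (49, 0) (49, 96) (0, 96)]
2. ⊥bis P5·P0 via (20.495,60.76): [(0, 51.936) (0, 0) (49, 0) (49, 73.0327)]  |A|=3061.7321
3. ⊥bis P5·P1 via (33.825,55.535): [(14.9897, 58.3897) (0, 51.936) (0, 0) (49, 0) (49, 53.235)]  |A|=2725.0706
4. ⊥bis P5·P2 via (30.415,45.415): [(0, 43.6239) (0, 0) (49, 0) (49, 46.5095)]  |A|=2208.2668
5. ⊥bis P5·P3 via (32.71,57.745): [(0, 43.6239) (0, 0) (49, 0) (49, 46.5095)]  |A|=2208.2668
6. ⊥bis P5·P4 via (24.575,46.385): [(22.3291, 44.9388) (0, 30.561) (0, 0) (49, 0) (49, 46.5095)]  |A|=2062.4264
7. ⊥bis P5·P6 via (35.91,36.23): [(36.4282, 45.7691) (22.3291, 44.9388) (0, 30.561) (0, 0) (33.9418, 0)]  |A|=1425.4721
8. ⊥bis P5·P7 via (34.355,28.385): [(35.5102, 28.8711) (36.4282, 45.7691) (22.3291, 44.9388) (0, 30.561) (0, 13.9275)]  |A|=688.2182
9. ⊥bis P5·P8 via (36.38,50.635): [(35.5102, 28.8711) (36.4282, 45.7691) (22.3291, 44.9388) (0, 30.561) (0, 13.9275)]  |A|=688.2182
10. canonical 5-gon: [(35.5102, 28.8711) (36.4282, 45.7691) (22.3291, 44.9388) (0, 30.561) (0, 13.9275)]
11. shoelace: 688.2182

Area of P5's cell: 688.2182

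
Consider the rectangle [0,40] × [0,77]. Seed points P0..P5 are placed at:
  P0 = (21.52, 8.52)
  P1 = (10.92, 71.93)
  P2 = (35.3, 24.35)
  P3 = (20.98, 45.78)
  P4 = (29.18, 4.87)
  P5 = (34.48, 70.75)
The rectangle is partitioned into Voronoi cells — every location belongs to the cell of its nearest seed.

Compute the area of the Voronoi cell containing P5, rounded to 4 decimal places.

1. box [0,40]×[0,77]: [(0, 0) (40, 0) (40, 77) (0, 77)]
2. ⊥bis P5·P0 via (28,39.635): [(0, 45.4663) (40, 37.1359) (40, 77) (0, 77)]  |A|=1427.9569
3. ⊥bis P5·P1 via (22.7,71.34): [(21.1832, 41.0547) (40, 37.1359) (40, 77) (22.9835, 77)]  |A|=680.8905
4. ⊥bis P5·P2 via (34.89,47.55): [(21.4966, 47.3133) (40, 47.6403) (40, 77) (22.9835, 77)]  |A|=524.2088
5. ⊥bis P5·P3 via (27.73,58.265): [(22.195, 61.2575) (40, 51.6312) (40, 77) (22.9835, 77)]  |A|=359.7866
6. ⊥bis P5·P4 via (31.83,37.81): [(22.195, 61.2575) (40, 51.6312) (40, 77) (22.9835, 77)]  |A|=359.7866
7. canonical 4-gon: [(22.195, 61.2575) (40, 51.6312) (40, 77) (22.9835, 77)]
8. shoelace: 359.7866

Area of P5's cell: 359.7866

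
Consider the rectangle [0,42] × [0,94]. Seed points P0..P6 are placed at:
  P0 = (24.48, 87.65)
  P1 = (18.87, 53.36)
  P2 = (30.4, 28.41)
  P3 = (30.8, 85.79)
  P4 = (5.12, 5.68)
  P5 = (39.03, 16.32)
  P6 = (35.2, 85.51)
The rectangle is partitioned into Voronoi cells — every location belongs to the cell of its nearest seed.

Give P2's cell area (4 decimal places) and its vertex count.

Area of P2's cell: 714.3414 (4 vertices)

1. box [0,42]×[0,94]: [(0, 0) (42, 0) (42, 94) (0, 94)]
2. ⊥bis P2·P0 via (27.44,58.03): [(0, 55.2879) (0, 0) (42, 0) (42, 59.485)]  |A|=2410.2303
3. ⊥bis P2·P1 via (24.635,40.885): [(0, 29.5006) (0, 0) (42, 0) (42, 48.9098)]  |A|=1646.6175
4. ⊥bis P2·P3 via (30.6,57.1): [(0, 29.5006) (0, 0) (42, 0) (42, 48.9098)]  |A|=1646.6175
5. ⊥bis P2·P4 via (17.76,17.045): [(4.635, 31.6425) (33.0857, 0) (42, 0) (42, 48.9098)]  |A|=1054.794
6. ⊥bis P2·P5 via (34.715,22.365): [(4.635, 31.6425) (21.4745, 12.9138) (42, 27.5651) (42, 48.9098)]  |A|=714.3414
7. ⊥bis P2·P6 via (32.8,56.96): [(4.635, 31.6425) (21.4745, 12.9138) (42, 27.5651) (42, 48.9098)]  |A|=714.3414
8. canonical 4-gon: [(4.635, 31.6425) (21.4745, 12.9138) (42, 27.5651) (42, 48.9098)]
9. shoelace: 714.3414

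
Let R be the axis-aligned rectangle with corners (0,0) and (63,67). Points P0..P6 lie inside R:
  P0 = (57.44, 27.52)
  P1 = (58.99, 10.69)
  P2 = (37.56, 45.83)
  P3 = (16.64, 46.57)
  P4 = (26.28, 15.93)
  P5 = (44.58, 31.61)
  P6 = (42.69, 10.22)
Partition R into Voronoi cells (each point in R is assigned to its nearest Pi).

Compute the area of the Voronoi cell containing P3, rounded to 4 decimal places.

Area of P3's cell: 1040.8146

1. box [0,63]×[0,67]: [(0, 0) (63, 0) (63, 67) (0, 67)]
2. ⊥bis P3·P0 via (37.04,37.045): [(0, 0) (19.7433, 0) (51.0263, 67) (0, 67)]  |A|=2370.7815
3. ⊥bis P3·P1 via (37.815,28.63): [(0, 0) (13.5589, 0) (27.3358, 16.2611) (51.0263, 67) (0, 67)]  |A|=2320.4995
4. ⊥bis P3·P2 via (27.1,46.2): [(0, 0) (13.5589, 0) (25.9846, 14.6663) (27.8358, 67) (0, 67)]  |A|=1698.2868
5. ⊥bis P3·P4 via (21.46,31.25): [(0, 24.4982) (26.6287, 32.8762) (27.8358, 67) (0, 67)]  |A|=1040.8146
6. ⊥bis P3·P5 via (30.61,39.09): [(0, 24.4982) (26.6287, 32.8762) (27.8358, 67) (0, 67)]  |A|=1040.8146
7. ⊥bis P3·P6 via (29.665,28.395): [(0, 24.4982) (26.6287, 32.8762) (27.8358, 67) (0, 67)]  |A|=1040.8146
8. canonical 4-gon: [(0, 24.4982) (26.6287, 32.8762) (27.8358, 67) (0, 67)]
9. shoelace: 1040.8146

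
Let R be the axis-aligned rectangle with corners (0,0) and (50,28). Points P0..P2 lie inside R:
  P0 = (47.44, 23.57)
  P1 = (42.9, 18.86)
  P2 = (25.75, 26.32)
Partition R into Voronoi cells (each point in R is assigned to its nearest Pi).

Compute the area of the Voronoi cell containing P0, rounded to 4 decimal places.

1. box [0,50]×[0,28]: [(0, 0) (50, 0) (50, 28) (0, 28)]
2. ⊥bis P0·P1 via (45.17,21.215): [(50, 16.5593) (50, 28) (38.1309, 28)]  |A|=67.895
3. ⊥bis P0·P2 via (36.595,24.945): [(50, 16.5593) (50, 28) (38.1309, 28)]  |A|=67.895
4. canonical 3-gon: [(50, 16.5593) (50, 28) (38.1309, 28)]
5. shoelace: 67.895

Area of P0's cell: 67.8950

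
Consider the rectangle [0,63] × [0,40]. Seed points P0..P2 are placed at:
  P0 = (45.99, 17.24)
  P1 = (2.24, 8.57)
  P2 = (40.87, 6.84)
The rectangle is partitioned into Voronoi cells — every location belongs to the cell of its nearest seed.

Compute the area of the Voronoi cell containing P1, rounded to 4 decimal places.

Area of P1's cell: 846.9516

1. box [0,63]×[0,40]: [(0, 0) (63, 0) (63, 40) (0, 40)]
2. ⊥bis P1·P0 via (24.115,12.905): [(0, 0) (26.6724, 0) (18.7455, 40) (0, 40)]  |A|=908.3589
3. ⊥bis P1·P2 via (21.555,7.705): [(0, 0) (21.2099, 0) (22.2168, 22.4834) (18.7455, 40) (0, 40)]  |A|=846.9516
4. canonical 5-gon: [(0, 0) (21.2099, 0) (22.2168, 22.4834) (18.7455, 40) (0, 40)]
5. shoelace: 846.9516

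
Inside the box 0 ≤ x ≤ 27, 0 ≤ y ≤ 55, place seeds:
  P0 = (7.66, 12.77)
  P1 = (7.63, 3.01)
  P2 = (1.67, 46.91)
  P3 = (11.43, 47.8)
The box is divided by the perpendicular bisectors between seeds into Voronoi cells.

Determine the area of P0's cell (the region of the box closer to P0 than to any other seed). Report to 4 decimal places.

Area of P0's cell: 584.3898

1. box [0,27]×[0,55]: [(0, 0) (27, 0) (27, 55) (0, 55)]
2. ⊥bis P0·P1 via (7.645,7.89): [(0, 7.9135) (27, 7.8305) (27, 55) (0, 55)]  |A|=1272.4559
3. ⊥bis P0·P2 via (4.665,29.84): [(0, 29.0215) (0, 7.9135) (27, 7.8305) (27, 33.7588)]  |A|=634.9896
4. ⊥bis P0·P3 via (9.545,30.285): [(8.0923, 30.4413) (0, 29.0215) (0, 7.9135) (27, 7.8305) (27, 28.4065)]  |A|=584.3898
5. canonical 5-gon: [(8.0923, 30.4413) (0, 29.0215) (0, 7.9135) (27, 7.8305) (27, 28.4065)]
6. shoelace: 584.3898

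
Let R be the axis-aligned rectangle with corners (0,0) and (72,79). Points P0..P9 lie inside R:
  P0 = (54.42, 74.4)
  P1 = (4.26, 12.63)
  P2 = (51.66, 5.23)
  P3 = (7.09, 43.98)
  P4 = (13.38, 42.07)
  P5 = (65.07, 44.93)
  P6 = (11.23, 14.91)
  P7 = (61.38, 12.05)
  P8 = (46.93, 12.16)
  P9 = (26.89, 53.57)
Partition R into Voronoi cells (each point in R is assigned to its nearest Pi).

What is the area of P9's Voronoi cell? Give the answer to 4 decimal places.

1. box [0,72]×[0,79]: [(0, 0) (72, 0) (72, 79) (0, 79)]
2. ⊥bis P9·P0 via (40.655,63.985): [(0, 0) (72, 0) (72, 22.5578) (29.2942, 79) (0, 79)]  |A|=4482.7965
3. ⊥bis P9·P1 via (15.575,33.1): [(0, 41.7092) (72, 1.9105) (72, 22.5578) (29.2942, 79) (0, 79)]  |A|=2912.4855
4. ⊥bis P9·P2 via (39.275,29.4): [(0, 41.7092) (30.4497, 24.8778) (59.1265, 39.5721) (29.2942, 79) (0, 79)]  |A|=2144.9937
5. ⊥bis P9·P3 via (16.99,48.775): [(27.8752, 26.301) (30.4497, 24.8778) (59.1265, 39.5721) (29.2942, 79) (2.3507, 79)]  |A|=1563.3106
6. ⊥bis P9·P4 via (20.135,47.82): [(13.9112, 55.1316) (36.8655, 28.1653) (59.1265, 39.5721) (29.2942, 79) (2.3507, 79)]  |A|=1411.8982
7. ⊥bis P9·P5 via (45.98,49.25): [(13.9112, 55.1316) (36.8655, 28.1653) (41.7783, 30.6827) (47.3208, 55.1751) (29.2942, 79) (2.3507, 79)]  |A|=1224.0839
8. ⊥bis P9·P6 via (19.06,34.24): [(13.9112, 55.1316) (36.8655, 28.1653) (41.7783, 30.6827) (47.3208, 55.1751) (29.2942, 79) (2.3507, 79)]  |A|=1224.0839
9. ⊥bis P9·P7 via (44.135,32.81): [(13.9112, 55.1316) (36.8655, 28.1653) (41.2454, 30.4097) (41.8256, 30.8916) (47.3208, 55.1751) (29.2942, 79) (2.3507, 79)]  |A|=1224.0347
10. ⊥bis P9·P8 via (36.91,32.865): [(13.9112, 55.1316) (34.0452, 31.4786) (42.9316, 35.7791) (47.3208, 55.1751) (29.2942, 79) (2.3507, 79)]  |A|=1192.2309
11. canonical 6-gon: [(13.9112, 55.1316) (34.0452, 31.4786) (42.9316, 35.7791) (47.3208, 55.1751) (29.2942, 79) (2.3507, 79)]
12. shoelace: 1192.2309

Area of P9's cell: 1192.2309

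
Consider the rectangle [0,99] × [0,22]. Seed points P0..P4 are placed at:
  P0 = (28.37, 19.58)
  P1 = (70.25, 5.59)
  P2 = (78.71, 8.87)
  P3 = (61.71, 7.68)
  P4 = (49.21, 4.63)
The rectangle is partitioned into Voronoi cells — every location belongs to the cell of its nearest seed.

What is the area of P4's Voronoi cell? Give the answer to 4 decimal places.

1. box [0,99]×[0,22]: [(0, 0) (99, 0) (99, 22) (0, 22)]
2. ⊥bis P4·P0 via (38.79,12.105): [(30.1062, 0) (99, 0) (99, 22) (45.8884, 22)]  |A|=1342.0593
3. ⊥bis P4·P1 via (59.73,5.11): [(30.1062, 0) (59.9632, 0) (58.9594, 22) (45.8884, 22)]  |A|=472.2069
4. ⊥bis P4·P2 via (63.96,6.75): [(30.1062, 0) (59.9632, 0) (58.9594, 22) (45.8884, 22)]  |A|=472.2069
5. ⊥bis P4·P3 via (55.46,6.155): [(30.1062, 0) (56.9618, 0) (51.5938, 22) (45.8884, 22)]  |A|=358.1713
6. canonical 4-gon: [(30.1062, 0) (56.9618, 0) (51.5938, 22) (45.8884, 22)]
7. shoelace: 358.1713

Area of P4's cell: 358.1713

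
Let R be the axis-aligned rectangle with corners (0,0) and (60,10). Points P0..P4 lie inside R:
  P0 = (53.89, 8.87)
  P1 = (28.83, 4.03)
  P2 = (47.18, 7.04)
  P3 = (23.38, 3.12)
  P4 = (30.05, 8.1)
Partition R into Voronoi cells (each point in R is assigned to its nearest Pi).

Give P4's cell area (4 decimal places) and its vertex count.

1. box [0,60]×[0,10]: [(0, 0) (60, 0) (60, 10) (0, 10)]
2. ⊥bis P4·P0 via (41.97,8.485): [(0, 0) (42.2441, 0) (41.9211, 10) (0, 10)]  |A|=420.8256
3. ⊥bis P4·P1 via (29.44,6.065): [(42.1714, 2.2487) (41.9211, 10) (16.3126, 10)]  |A|=99.2495
4. ⊥bis P4·P2 via (38.615,7.57): [(38.3565, 3.3922) (38.7654, 10) (16.3126, 10)]  |A|=74.1812
5. ⊥bis P4·P3 via (26.715,5.61): [(25.4916, 7.2485) (38.3565, 3.3922) (38.7654, 10) (23.4373, 10)]  |A|=64.3796
6. canonical 4-gon: [(25.4916, 7.2485) (38.3565, 3.3922) (38.7654, 10) (23.4373, 10)]
7. shoelace: 64.3796

Area of P4's cell: 64.3796 (4 vertices)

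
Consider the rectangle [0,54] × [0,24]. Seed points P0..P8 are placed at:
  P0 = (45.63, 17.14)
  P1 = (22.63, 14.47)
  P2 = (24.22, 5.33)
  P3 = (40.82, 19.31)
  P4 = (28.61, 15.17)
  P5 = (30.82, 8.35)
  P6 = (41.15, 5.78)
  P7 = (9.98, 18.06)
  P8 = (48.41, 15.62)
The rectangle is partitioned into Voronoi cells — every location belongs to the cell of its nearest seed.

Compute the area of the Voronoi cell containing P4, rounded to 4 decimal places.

Area of P4's cell: 108.3647

1. box [0,54]×[0,24]: [(0, 0) (54, 0) (54, 24) (0, 24)]
2. ⊥bis P4·P0 via (37.12,16.155): [(0, 0) (38.9899, 0) (36.212, 24) (0, 24)]  |A|=902.4222
3. ⊥bis P4·P1 via (25.62,14.82): [(27.3548, 0) (38.9899, 0) (36.212, 24) (24.5454, 24)]  |A|=279.6198
4. ⊥bis P4·P2 via (26.415,10.25): [(26.1406, 10.3724) (38.4236, 4.8925) (36.212, 24) (24.5454, 24)]  |A|=190.7821
5. ⊥bis P4·P3 via (34.715,17.24): [(26.1406, 10.3724) (38.4236, 4.8925) (38.1758, 7.0331) (32.4229, 24) (24.5454, 24)]  |A|=158.6378
6. ⊥bis P4·P5 via (29.715,11.76): [(26.1148, 10.5934) (35.8942, 13.7623) (32.4229, 24) (24.5454, 24)]  |A|=108.3647
7. ⊥bis P4·P6 via (34.88,10.475): [(26.1148, 10.5934) (35.8942, 13.7623) (32.4229, 24) (24.5454, 24)]  |A|=108.3647
8. ⊥bis P4·P7 via (19.295,16.615): [(26.1148, 10.5934) (35.8942, 13.7623) (32.4229, 24) (24.5454, 24)]  |A|=108.3647
9. ⊥bis P4·P8 via (38.51,15.395): [(26.1148, 10.5934) (35.8942, 13.7623) (32.4229, 24) (24.5454, 24)]  |A|=108.3647
10. canonical 4-gon: [(26.1148, 10.5934) (35.8942, 13.7623) (32.4229, 24) (24.5454, 24)]
11. shoelace: 108.3647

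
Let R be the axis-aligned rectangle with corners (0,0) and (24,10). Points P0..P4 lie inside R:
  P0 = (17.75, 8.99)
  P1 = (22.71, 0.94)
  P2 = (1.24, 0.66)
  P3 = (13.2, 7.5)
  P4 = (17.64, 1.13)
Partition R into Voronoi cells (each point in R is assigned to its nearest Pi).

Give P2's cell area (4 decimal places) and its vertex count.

Area of P2's cell: 66.9314 (5 vertices)

1. box [0,24]×[0,10]: [(0, 0) (24, 0) (24, 10) (0, 10)]
2. ⊥bis P2·P0 via (9.495,4.825): [(0, 0) (11.9294, 0) (6.884, 10) (0, 10)]  |A|=94.0671
3. ⊥bis P2·P1 via (11.975,0.8): [(0, 0) (11.9294, 0) (6.884, 10) (0, 10)]  |A|=94.0671
4. ⊥bis P2·P3 via (7.22,4.08): [(0, 0) (9.5534, 0) (3.8343, 10) (0, 10)]  |A|=66.9385
5. ⊥bis P2·P4 via (9.44,0.895): [(0, 0) (9.4656, 0) (9.461, 0.1615) (3.8343, 10) (0, 10)]  |A|=66.9314
6. canonical 5-gon: [(0, 0) (9.4656, 0) (9.461, 0.1615) (3.8343, 10) (0, 10)]
7. shoelace: 66.9314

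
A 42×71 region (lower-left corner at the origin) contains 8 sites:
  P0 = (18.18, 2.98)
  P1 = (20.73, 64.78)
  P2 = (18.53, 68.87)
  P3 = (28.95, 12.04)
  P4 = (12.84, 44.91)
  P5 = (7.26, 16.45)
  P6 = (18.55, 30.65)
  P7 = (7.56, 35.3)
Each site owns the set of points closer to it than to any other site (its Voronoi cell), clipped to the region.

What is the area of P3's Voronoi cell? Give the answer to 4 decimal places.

1. box [0,42]×[0,71]: [(0, 0) (42, 0) (42, 71) (0, 71)]
2. ⊥bis P3·P0 via (23.565,7.51): [(0, 35.5227) (29.8826, 0) (42, 0) (42, 71) (0, 71)]  |A|=2451.2446
3. ⊥bis P3·P1 via (24.84,38.41): [(0.732, 34.6526) (29.8826, 0) (42, 0) (42, 41.0845)]  |A|=1057.6879
4. ⊥bis P3·P2 via (23.74,40.455): [(0.732, 34.6526) (29.8826, 0) (42, 0) (42, 41.0845)]  |A|=1057.6879
5. ⊥bis P3·P4 via (20.895,28.475): [(10.2979, 23.2812) (29.8826, 0) (42, 0) (42, 38.8188)]  |A|=756.3738
6. ⊥bis P3·P5 via (18.105,14.245): [(21.0097, 28.5312) (18.065, 14.0481) (29.8826, 0) (42, 0) (42, 38.8188)]  |A|=686.5336
7. ⊥bis P3·P6 via (23.75,21.345): [(19.01, 18.6961) (18.065, 14.0481) (29.8826, 0) (42, 0) (42, 31.5438)]  |A|=509.9723
8. ⊥bis P3·P7 via (18.255,23.67): [(19.01, 18.6961) (18.065, 14.0481) (29.8826, 0) (42, 0) (42, 31.5438)]  |A|=509.9723
9. canonical 5-gon: [(19.01, 18.6961) (18.065, 14.0481) (29.8826, 0) (42, 0) (42, 31.5438)]
10. shoelace: 509.9723

Area of P3's cell: 509.9723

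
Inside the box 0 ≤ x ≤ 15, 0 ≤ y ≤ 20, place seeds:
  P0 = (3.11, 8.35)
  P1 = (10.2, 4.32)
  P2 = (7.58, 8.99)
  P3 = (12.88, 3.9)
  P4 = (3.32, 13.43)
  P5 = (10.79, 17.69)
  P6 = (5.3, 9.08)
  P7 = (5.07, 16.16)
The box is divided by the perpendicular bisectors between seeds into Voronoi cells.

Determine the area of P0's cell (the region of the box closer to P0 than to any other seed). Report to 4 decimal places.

1. box [0,15]×[0,20]: [(0, 0) (15, 0) (15, 20) (0, 20)]
2. ⊥bis P0·P1 via (6.655,6.335): [(0, 0) (3.0541, 0) (14.4223, 20) (0, 20)]  |A|=174.7642
3. ⊥bis P0·P2 via (5.345,8.67): [(0, 0) (3.0541, 0) (5.8756, 4.9639) (3.7228, 20) (0, 20)]  |A|=94.3248
4. ⊥bis P0·P3 via (7.995,6.125): [(0, 0) (3.0541, 0) (5.8756, 4.9639) (3.7228, 20) (0, 20)]  |A|=94.3248
5. ⊥bis P0·P4 via (3.215,10.89): [(0, 11.0229) (0, 0) (3.0541, 0) (5.8756, 4.9639) (5.0379, 10.8146)]  |A|=54.6142
6. ⊥bis P0·P5 via (6.95,13.02): [(0, 11.0229) (0, 0) (3.0541, 0) (5.8756, 4.9639) (5.0379, 10.8146)]  |A|=54.6142
7. ⊥bis P0·P6 via (4.205,8.715): [(3.4837, 10.8789) (0, 11.0229) (0, 0) (3.0541, 0) (5.6107, 4.4978)]  |A|=48.7535
8. ⊥bis P0·P7 via (4.09,12.255): [(3.4837, 10.8789) (0, 11.0229) (0, 0) (3.0541, 0) (5.6107, 4.4978)]  |A|=48.7535
9. canonical 5-gon: [(3.4837, 10.8789) (0, 11.0229) (0, 0) (3.0541, 0) (5.6107, 4.4978)]
10. shoelace: 48.7535

Area of P0's cell: 48.7535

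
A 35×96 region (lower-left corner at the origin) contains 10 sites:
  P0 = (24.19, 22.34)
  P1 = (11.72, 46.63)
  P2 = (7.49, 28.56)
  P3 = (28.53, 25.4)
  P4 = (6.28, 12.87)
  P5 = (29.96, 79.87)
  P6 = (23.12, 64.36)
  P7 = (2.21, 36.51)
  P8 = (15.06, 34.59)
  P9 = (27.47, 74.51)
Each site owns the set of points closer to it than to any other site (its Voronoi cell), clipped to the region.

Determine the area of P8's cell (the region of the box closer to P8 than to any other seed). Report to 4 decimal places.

Area of P8's cell: 225.8025

1. box [0,35]×[0,96]: [(0, 0) (35, 0) (35, 96) (0, 96)]
2. ⊥bis P8·P0 via (19.625,28.465): [(0, 13.8384) (35, 39.9241) (35, 96) (0, 96)]  |A|=2419.1571
3. ⊥bis P8·P1 via (13.39,40.61): [(0, 36.8955) (0, 13.8384) (35, 39.9241) (35, 46.6048)]  |A|=520.4124
4. ⊥bis P8·P2 via (11.275,31.575): [(5.7633, 38.4943) (15.94, 25.7186) (35, 39.9241) (35, 46.6048)]  |A|=291.6961
5. ⊥bis P8·P3 via (21.795,29.995): [(32.6899, 45.964) (5.7633, 38.4943) (15.94, 25.7186) (21.9162, 30.1726)]  |A|=233.2041
6. ⊥bis P8·P4 via (10.67,23.73): [(32.6899, 45.964) (5.7633, 38.4943) (15.94, 25.7186) (21.9162, 30.1726)]  |A|=233.2041
7. ⊥bis P8·P5 via (22.51,57.23): [(32.6899, 45.964) (5.7633, 38.4943) (15.94, 25.7186) (21.9162, 30.1726)]  |A|=233.2041
8. ⊥bis P8·P6 via (19.09,49.475): [(32.5914, 45.8196) (32.3779, 45.8774) (5.7633, 38.4943) (15.94, 25.7186) (21.9162, 30.1726)]  |A|=233.1859
9. ⊥bis P8·P7 via (8.635,35.55): [(32.5914, 45.8196) (32.3779, 45.8774) (9.2181, 39.4527) (8.5519, 34.9936) (15.94, 25.7186) (21.9162, 30.1726)]  |A|=225.8025
10. ⊥bis P8·P9 via (21.265,54.55): [(32.5914, 45.8196) (32.3779, 45.8774) (9.2181, 39.4527) (8.5519, 34.9936) (15.94, 25.7186) (21.9162, 30.1726)]  |A|=225.8025
11. canonical 6-gon: [(32.5914, 45.8196) (32.3779, 45.8774) (9.2181, 39.4527) (8.5519, 34.9936) (15.94, 25.7186) (21.9162, 30.1726)]
12. shoelace: 225.8025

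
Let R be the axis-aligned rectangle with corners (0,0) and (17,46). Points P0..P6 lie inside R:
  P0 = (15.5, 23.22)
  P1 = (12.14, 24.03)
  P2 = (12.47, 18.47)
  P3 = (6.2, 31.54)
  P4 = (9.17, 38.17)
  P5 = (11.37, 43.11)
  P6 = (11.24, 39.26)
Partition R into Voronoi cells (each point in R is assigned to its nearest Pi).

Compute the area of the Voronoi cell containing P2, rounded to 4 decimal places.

1. box [0,17]×[0,46]: [(0, 0) (17, 0) (17, 46) (0, 46)]
2. ⊥bis P2·P0 via (13.985,20.845): [(0, 29.766) (0, 0) (17, 0) (17, 18.9217)]  |A|=413.8455
3. ⊥bis P2·P1 via (12.305,21.25): [(13.2611, 21.3067) (0, 20.5197) (0, 0) (17, 0) (17, 18.9217)]  |A|=352.5373
4. ⊥bis P2·P3 via (9.335,25.005): [(13.2611, 21.3067) (0, 20.5197) (0, 0) (17, 0) (17, 18.9217)]  |A|=352.5373
5. ⊥bis P2·P4 via (10.82,28.32): [(13.2611, 21.3067) (0, 20.5197) (0, 0) (17, 0) (17, 18.9217)]  |A|=352.5373
6. ⊥bis P2·P5 via (11.92,30.79): [(13.2611, 21.3067) (0, 20.5197) (0, 0) (17, 0) (17, 18.9217)]  |A|=352.5373
7. ⊥bis P2·P6 via (11.855,28.865): [(13.2611, 21.3067) (0, 20.5197) (0, 0) (17, 0) (17, 18.9217)]  |A|=352.5373
8. canonical 5-gon: [(13.2611, 21.3067) (0, 20.5197) (0, 0) (17, 0) (17, 18.9217)]
9. shoelace: 352.5373

Area of P2's cell: 352.5373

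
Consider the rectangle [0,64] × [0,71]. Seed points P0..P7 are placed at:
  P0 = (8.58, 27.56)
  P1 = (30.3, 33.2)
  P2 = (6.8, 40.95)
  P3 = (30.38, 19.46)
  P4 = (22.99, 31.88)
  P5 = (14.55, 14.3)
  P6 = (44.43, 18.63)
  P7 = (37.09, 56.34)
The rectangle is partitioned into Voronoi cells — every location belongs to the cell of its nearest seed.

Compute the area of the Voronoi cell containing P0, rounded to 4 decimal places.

1. box [0,64]×[0,71]: [(0, 0) (64, 0) (64, 71) (0, 71)]
2. ⊥bis P0·P1 via (19.44,30.38): [(0, 0) (27.3287, 0) (8.8923, 71) (0, 71)]  |A|=1285.8453
3. ⊥bis P0·P2 via (7.69,34.255): [(0, 33.2327) (0, 0) (27.3287, 0) (18.0753, 35.6356)]  |A|=787.2831
4. ⊥bis P0·P3 via (19.48,23.51): [(0, 33.2327) (0, 0) (10.7446, 0) (20.5065, 26.2727) (18.0753, 35.6356)]  |A|=569.4282
5. ⊥bis P0·P4 via (15.785,29.72): [(14.1673, 35.1161) (0, 33.2327) (0, 0) (10.7446, 0) (18.4654, 20.7793)]  |A|=524.0642
6. ⊥bis P0·P5 via (11.565,20.93): [(17.6049, 23.6493) (14.1673, 35.1161) (0, 33.2327) (0, 15.7231)]  |A|=238.591
7. ⊥bis P0·P6 via (26.505,23.095): [(17.6049, 23.6493) (14.1673, 35.1161) (0, 33.2327) (0, 15.7231)]  |A|=238.591
8. ⊥bis P0·P7 via (22.835,41.95): [(17.6049, 23.6493) (14.1673, 35.1161) (0, 33.2327) (0, 15.7231)]  |A|=238.591
9. canonical 4-gon: [(17.6049, 23.6493) (14.1673, 35.1161) (0, 33.2327) (0, 15.7231)]
10. shoelace: 238.591

Area of P0's cell: 238.5910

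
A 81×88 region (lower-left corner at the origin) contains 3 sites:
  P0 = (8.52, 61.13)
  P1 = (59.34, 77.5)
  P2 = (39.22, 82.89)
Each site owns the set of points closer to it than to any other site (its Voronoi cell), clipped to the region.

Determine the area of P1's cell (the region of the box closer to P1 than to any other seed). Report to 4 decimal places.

Area of P1's cell: 2958.1775

1. box [0,81]×[0,88]: [(0, 0) (81, 0) (81, 88) (0, 88)]
2. ⊥bis P1·P0 via (33.93,69.315): [(56.2576, 0) (81, 0) (81, 88) (27.9112, 88)]  |A|=3424.5729
3. ⊥bis P1·P2 via (49.28,80.195): [(40.7191, 48.2385) (56.2576, 0) (81, 0) (81, 88) (51.3709, 88)]  |A|=2958.1775
4. canonical 5-gon: [(40.7191, 48.2385) (56.2576, 0) (81, 0) (81, 88) (51.3709, 88)]
5. shoelace: 2958.1775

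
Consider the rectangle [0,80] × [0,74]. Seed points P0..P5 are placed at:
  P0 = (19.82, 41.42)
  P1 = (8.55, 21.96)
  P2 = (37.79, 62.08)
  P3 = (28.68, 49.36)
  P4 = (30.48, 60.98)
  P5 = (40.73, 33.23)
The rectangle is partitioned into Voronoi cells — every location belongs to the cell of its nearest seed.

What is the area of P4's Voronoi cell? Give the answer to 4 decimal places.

1. box [0,80]×[0,74]: [(0, 0) (80, 0) (80, 74) (0, 74)]
2. ⊥bis P4·P0 via (25.15,51.2): [(0, 64.9065) (80, 21.3073) (80, 74) (0, 74)]  |A|=2471.4479
3. ⊥bis P4·P1 via (19.515,41.47): [(0, 64.9065) (80, 21.3073) (80, 74) (0, 74)]  |A|=2471.4479
4. ⊥bis P4·P2 via (34.135,61.53): [(0, 64.9065) (36.631, 44.943) (32.2585, 74) (0, 74)]  |A|=635.2206
5. ⊥bis P4·P3 via (29.58,55.17): [(0, 64.9065) (13.2135, 57.7053) (35.2236, 54.2958) (32.2585, 74) (0, 74)]  |A|=534.6919
6. ⊥bis P4·P5 via (35.605,47.105): [(0, 64.9065) (13.2135, 57.7053) (35.2236, 54.2958) (32.2585, 74) (0, 74)]  |A|=534.6919
7. canonical 5-gon: [(0, 64.9065) (13.2135, 57.7053) (35.2236, 54.2958) (32.2585, 74) (0, 74)]
8. shoelace: 534.6919

Area of P4's cell: 534.6919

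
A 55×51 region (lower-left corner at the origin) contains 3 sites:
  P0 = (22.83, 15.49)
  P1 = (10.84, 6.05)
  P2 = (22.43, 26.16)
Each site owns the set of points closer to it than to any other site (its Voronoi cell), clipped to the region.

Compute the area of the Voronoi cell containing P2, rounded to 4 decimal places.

1. box [0,55]×[0,51]: [(0, 0) (55, 0) (55, 51) (0, 51)]
2. ⊥bis P2·P0 via (22.63,20.825): [(0, 19.9766) (55, 22.0385) (55, 51) (0, 51)]  |A|=1649.5838
3. ⊥bis P2·P1 via (16.635,16.105): [(0, 25.6923) (9.3116, 20.3257) (55, 22.0385) (55, 51) (0, 51)]  |A|=1622.9731
4. canonical 5-gon: [(0, 25.6923) (9.3116, 20.3257) (55, 22.0385) (55, 51) (0, 51)]
5. shoelace: 1622.9731

Area of P2's cell: 1622.9731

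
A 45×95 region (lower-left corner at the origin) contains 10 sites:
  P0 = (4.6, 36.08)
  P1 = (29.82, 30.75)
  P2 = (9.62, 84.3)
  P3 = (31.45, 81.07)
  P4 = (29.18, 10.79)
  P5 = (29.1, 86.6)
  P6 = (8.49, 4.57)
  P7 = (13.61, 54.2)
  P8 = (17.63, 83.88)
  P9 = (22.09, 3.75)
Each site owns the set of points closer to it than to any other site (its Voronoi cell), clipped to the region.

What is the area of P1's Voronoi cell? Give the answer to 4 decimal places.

Area of P1's cell: 789.6147

1. box [0,45]×[0,95]: [(0, 0) (45, 0) (45, 95) (0, 95)]
2. ⊥bis P1·P0 via (17.21,33.415): [(10.1481, 0) (45, 0) (45, 95) (30.2254, 95)]  |A|=2357.261
3. ⊥bis P1·P2 via (19.72,57.525): [(22.5294, 58.5847) (10.1481, 0) (45, 0) (45, 67.0611)]  |A|=1774.3477
4. ⊥bis P1·P3 via (30.635,55.91): [(22.0231, 56.189) (10.1481, 0) (45, 0) (45, 55.4447)]  |A|=1616.1217
5. ⊥bis P1·P4 via (29.5,20.77): [(22.0231, 56.189) (14.6383, 21.2465) (45, 20.273) (45, 55.4447)]  |A|=938.1191
6. ⊥bis P1·P5 via (29.46,58.675): [(22.0231, 56.189) (14.6383, 21.2465) (45, 20.273) (45, 55.4447)]  |A|=938.1191
7. ⊥bis P1·P6 via (19.155,17.66): [(22.0231, 56.189) (14.6552, 21.3262) (14.7577, 21.2427) (45, 20.273) (45, 55.4447)]  |A|=938.1143
8. ⊥bis P1·P7 via (21.715,42.475): [(40.6799, 55.5846) (18.6816, 40.3781) (14.6552, 21.3262) (14.7577, 21.2427) (45, 20.273) (45, 55.4447)]  |A|=789.6147
9. ⊥bis P1·P8 via (23.725,57.315): [(40.6799, 55.5846) (18.6816, 40.3781) (14.6552, 21.3262) (14.7577, 21.2427) (45, 20.273) (45, 55.4447)]  |A|=789.6147
10. ⊥bis P1·P9 via (25.955,17.25): [(40.6799, 55.5846) (18.6816, 40.3781) (14.6552, 21.3262) (14.7577, 21.2427) (45, 20.273) (45, 55.4447)]  |A|=789.6147
11. canonical 6-gon: [(40.6799, 55.5846) (18.6816, 40.3781) (14.6552, 21.3262) (14.7577, 21.2427) (45, 20.273) (45, 55.4447)]
12. shoelace: 789.6147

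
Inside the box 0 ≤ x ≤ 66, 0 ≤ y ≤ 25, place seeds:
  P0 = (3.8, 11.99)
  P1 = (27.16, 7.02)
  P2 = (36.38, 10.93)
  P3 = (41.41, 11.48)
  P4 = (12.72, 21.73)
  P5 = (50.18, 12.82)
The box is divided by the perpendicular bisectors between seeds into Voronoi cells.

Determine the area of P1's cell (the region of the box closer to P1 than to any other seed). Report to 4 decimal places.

1. box [0,66]×[0,25]: [(0, 0) (66, 0) (66, 25) (0, 25)]
2. ⊥bis P1·P0 via (15.48,9.505): [(13.4577, 0) (66, 0) (66, 25) (18.7767, 25)]  |A|=1247.0698
3. ⊥bis P1·P2 via (31.77,8.975): [(13.4577, 0) (35.5761, 0) (24.9741, 25) (18.7767, 25)]  |A|=353.9479
4. ⊥bis P1·P3 via (34.285,9.25): [(13.4577, 0) (35.5761, 0) (24.9741, 25) (18.7767, 25)]  |A|=353.9479
5. ⊥bis P1·P4 via (19.94,14.375): [(15.6123, 10.1267) (13.4577, 0) (35.5761, 0) (26.6759, 20.9872)]  |A|=276.4209
6. ⊥bis P1·P5 via (38.67,9.92): [(15.6123, 10.1267) (13.4577, 0) (35.5761, 0) (26.6759, 20.9872)]  |A|=276.4209
7. canonical 4-gon: [(15.6123, 10.1267) (13.4577, 0) (35.5761, 0) (26.6759, 20.9872)]
8. shoelace: 276.4209

Area of P1's cell: 276.4209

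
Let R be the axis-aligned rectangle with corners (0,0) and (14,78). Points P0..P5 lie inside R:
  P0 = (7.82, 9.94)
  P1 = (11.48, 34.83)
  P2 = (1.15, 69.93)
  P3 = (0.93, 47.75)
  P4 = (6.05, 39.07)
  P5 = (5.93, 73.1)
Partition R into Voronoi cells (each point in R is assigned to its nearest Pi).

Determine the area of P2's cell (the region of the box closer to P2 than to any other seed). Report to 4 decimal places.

Area of P2's cell: 108.1778

1. box [0,14]×[0,78]: [(0, 0) (14, 0) (14, 78) (0, 78)]
2. ⊥bis P2·P0 via (4.485,39.935): [(0, 39.4363) (14, 40.9929) (14, 78) (0, 78)]  |A|=528.9952
3. ⊥bis P2·P1 via (6.315,52.38): [(0, 50.5215) (14, 54.6417) (14, 78) (0, 78)]  |A|=355.8576
4. ⊥bis P2·P3 via (1.04,58.84): [(0, 58.8503) (14, 58.7115) (14, 78) (0, 78)]  |A|=269.0676
5. ⊥bis P2·P4 via (3.6,54.5): [(0, 58.8503) (14, 58.7115) (14, 78) (0, 78)]  |A|=269.0676
6. ⊥bis P2·P5 via (3.54,71.515): [(0, 76.8529) (0, 58.8503) (12.018, 58.7311)]  |A|=108.1778
7. canonical 3-gon: [(0, 76.8529) (0, 58.8503) (12.018, 58.7311)]
8. shoelace: 108.1778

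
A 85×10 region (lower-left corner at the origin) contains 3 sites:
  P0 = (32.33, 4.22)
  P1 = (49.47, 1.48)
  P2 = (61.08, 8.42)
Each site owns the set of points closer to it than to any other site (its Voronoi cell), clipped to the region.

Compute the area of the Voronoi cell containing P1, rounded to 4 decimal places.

Area of P1's cell: 140.0141

1. box [0,85]×[0,10]: [(0, 0) (85, 0) (85, 10) (0, 10)]
2. ⊥bis P1·P0 via (40.9,2.85): [(40.4444, 0) (85, 0) (85, 10) (42.043, 10)]  |A|=437.563
3. ⊥bis P1·P2 via (55.275,4.95): [(40.4444, 0) (58.2339, 0) (52.2563, 10) (42.043, 10)]  |A|=140.0141
4. canonical 4-gon: [(40.4444, 0) (58.2339, 0) (52.2563, 10) (42.043, 10)]
5. shoelace: 140.0141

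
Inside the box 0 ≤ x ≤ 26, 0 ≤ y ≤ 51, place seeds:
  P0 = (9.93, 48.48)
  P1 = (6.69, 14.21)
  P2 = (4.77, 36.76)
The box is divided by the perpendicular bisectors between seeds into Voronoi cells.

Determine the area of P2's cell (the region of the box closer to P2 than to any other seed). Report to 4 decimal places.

1. box [0,26]×[0,51]: [(0, 0) (26, 0) (26, 51) (0, 51)]
2. ⊥bis P2·P0 via (7.35,42.62): [(0, 45.856) (0, 0) (26, 0) (26, 34.4089)]  |A|=1043.4439
3. ⊥bis P2·P1 via (5.73,25.485): [(0, 45.856) (0, 24.9971) (26, 27.2109) (26, 34.4089)]  |A|=364.7399
4. canonical 4-gon: [(0, 45.856) (0, 24.9971) (26, 27.2109) (26, 34.4089)]
5. shoelace: 364.7399

Area of P2's cell: 364.7399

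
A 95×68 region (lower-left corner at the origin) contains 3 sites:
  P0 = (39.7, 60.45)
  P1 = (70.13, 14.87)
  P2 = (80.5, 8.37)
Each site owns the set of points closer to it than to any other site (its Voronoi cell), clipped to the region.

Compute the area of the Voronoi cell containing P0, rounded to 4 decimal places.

1. box [0,95]×[0,68]: [(0, 0) (95, 0) (95, 68) (0, 68)]
2. ⊥bis P0·P1 via (54.915,37.66): [(0, 0.9978) (95, 64.4214) (95, 68) (0, 68)]  |A|=3352.5864
3. ⊥bis P0·P2 via (60.1,34.41): [(0, 0.9978) (95, 64.4214) (95, 68) (0, 68)]  |A|=3352.5864
4. canonical 4-gon: [(0, 0.9978) (95, 64.4214) (95, 68) (0, 68)]
5. shoelace: 3352.5864

Area of P0's cell: 3352.5864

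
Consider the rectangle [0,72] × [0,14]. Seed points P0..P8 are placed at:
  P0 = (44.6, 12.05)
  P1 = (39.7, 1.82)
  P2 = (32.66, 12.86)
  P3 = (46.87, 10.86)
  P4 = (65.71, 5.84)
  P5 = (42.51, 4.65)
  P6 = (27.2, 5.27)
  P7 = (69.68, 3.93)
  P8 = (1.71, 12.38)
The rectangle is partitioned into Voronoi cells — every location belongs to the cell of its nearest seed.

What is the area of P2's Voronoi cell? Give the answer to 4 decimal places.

1. box [0,72]×[0,14]: [(0, 0) (72, 0) (72, 14) (0, 14)]
2. ⊥bis P2·P0 via (38.63,12.455): [(0, 0) (37.7851, 0) (38.7348, 14) (0, 14)]  |A|=535.6391
3. ⊥bis P2·P1 via (36.18,7.34): [(0, 0) (24.6695, 0) (38.3781, 8.7417) (38.7348, 14) (0, 14)]  |A|=478.3133
4. ⊥bis P2·P3 via (39.765,11.86): [(0, 0) (24.6695, 0) (38.3781, 8.7417) (38.7348, 14) (0, 14)]  |A|=478.3133
5. ⊥bis P2·P4 via (49.185,9.35): [(0, 0) (24.6695, 0) (38.3781, 8.7417) (38.7348, 14) (0, 14)]  |A|=478.3133
6. ⊥bis P2·P5 via (37.585,8.755): [(0, 0) (24.6695, 0) (36.6615, 7.6471) (38.4493, 9.792) (38.7348, 14) (0, 14)]  |A|=477.4508
7. ⊥bis P2·P6 via (29.93,9.065): [(34.138, 6.0379) (36.6615, 7.6471) (38.4493, 9.792) (38.7348, 14) (23.0698, 14)]  |A|=72.1664
8. ⊥bis P2·P7 via (51.17,8.395): [(34.138, 6.0379) (36.6615, 7.6471) (38.4493, 9.792) (38.7348, 14) (23.0698, 14)]  |A|=72.1664
9. ⊥bis P2·P8 via (17.185,12.62): [(34.138, 6.0379) (36.6615, 7.6471) (38.4493, 9.792) (38.7348, 14) (23.0698, 14)]  |A|=72.1664
10. canonical 5-gon: [(34.138, 6.0379) (36.6615, 7.6471) (38.4493, 9.792) (38.7348, 14) (23.0698, 14)]
11. shoelace: 72.1664

Area of P2's cell: 72.1664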